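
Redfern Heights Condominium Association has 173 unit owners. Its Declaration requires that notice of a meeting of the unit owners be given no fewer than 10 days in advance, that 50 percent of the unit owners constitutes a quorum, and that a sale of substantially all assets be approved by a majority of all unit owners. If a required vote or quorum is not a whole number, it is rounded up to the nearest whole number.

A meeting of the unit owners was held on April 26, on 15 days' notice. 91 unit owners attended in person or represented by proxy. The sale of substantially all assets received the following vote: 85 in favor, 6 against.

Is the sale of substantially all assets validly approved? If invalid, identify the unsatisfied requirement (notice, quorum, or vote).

Notice: 15 days given; 10 required. Satisfied.
Quorum: 50% of 173 = 86.50, rounded up to 87; 91 present. Satisfied.
Vote: requires a majority of all unit owners (173); a majority of 173 is 87, so 87 needed; 85 in favor. Not satisfied.

Invalid — vote requirement not satisfied.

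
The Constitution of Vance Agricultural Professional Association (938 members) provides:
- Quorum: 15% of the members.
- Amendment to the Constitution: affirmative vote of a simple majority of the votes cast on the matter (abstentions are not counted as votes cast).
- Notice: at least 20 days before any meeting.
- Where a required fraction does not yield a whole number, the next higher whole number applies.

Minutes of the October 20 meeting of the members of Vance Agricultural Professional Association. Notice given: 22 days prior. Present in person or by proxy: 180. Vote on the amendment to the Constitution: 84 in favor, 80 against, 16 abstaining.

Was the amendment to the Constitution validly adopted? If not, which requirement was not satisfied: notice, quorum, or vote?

Valid — all requirements satisfied.

Notice: 22 days given; 20 required. Satisfied.
Quorum: 15% of 938 = 140.70, rounded up to 141; 180 present. Satisfied.
Vote: requires a majority of the votes cast (180 − 16 abstaining = 164); a majority of 164 is 83, so 83 needed; 84 in favor. Satisfied.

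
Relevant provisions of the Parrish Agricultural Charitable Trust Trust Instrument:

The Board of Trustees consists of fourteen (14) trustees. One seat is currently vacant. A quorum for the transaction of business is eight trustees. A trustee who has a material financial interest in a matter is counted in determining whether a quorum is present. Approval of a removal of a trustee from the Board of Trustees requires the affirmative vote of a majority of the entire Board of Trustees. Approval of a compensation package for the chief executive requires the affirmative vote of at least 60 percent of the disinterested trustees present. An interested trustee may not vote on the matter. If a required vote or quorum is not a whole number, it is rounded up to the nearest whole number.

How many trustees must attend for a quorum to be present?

The quorum is fixed at 8.

8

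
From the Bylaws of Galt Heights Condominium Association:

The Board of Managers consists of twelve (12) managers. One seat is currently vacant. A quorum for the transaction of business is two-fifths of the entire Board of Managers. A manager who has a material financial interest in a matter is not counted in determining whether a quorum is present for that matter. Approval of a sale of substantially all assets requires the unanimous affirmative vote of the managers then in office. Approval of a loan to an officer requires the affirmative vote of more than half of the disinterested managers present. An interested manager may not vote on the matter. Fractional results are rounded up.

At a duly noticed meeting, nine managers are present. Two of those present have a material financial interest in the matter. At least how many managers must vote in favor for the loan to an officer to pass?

The loan to an officer requires a majority of the disinterested managers present (9 − 2 = 7).
A majority of 7 is 4.

4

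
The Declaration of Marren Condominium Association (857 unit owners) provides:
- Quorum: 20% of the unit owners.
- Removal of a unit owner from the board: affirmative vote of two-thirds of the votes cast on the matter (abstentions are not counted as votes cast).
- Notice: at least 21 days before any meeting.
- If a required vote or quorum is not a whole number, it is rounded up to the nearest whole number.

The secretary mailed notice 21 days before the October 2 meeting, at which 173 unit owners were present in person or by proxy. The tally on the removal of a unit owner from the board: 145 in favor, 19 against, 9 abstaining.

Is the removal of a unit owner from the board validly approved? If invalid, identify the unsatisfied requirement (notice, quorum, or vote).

Notice: 21 days given; 21 required. Satisfied.
Quorum: 20% of 857 = 171.40, rounded up to 172; 173 present. Satisfied.
Vote: requires two-thirds of the votes cast (173 − 9 abstaining = 164); 2/3 of 164 = 109.33, rounded up to 110, so 110 needed; 145 in favor. Satisfied.

Valid — all requirements satisfied.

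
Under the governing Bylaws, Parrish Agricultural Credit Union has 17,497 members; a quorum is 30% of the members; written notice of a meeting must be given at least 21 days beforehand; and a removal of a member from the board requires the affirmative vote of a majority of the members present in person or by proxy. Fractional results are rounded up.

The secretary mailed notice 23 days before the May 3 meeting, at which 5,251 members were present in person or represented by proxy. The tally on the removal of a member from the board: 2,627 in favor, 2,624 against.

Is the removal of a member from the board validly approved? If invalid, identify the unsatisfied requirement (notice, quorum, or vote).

Notice: 23 days given; 21 required. Satisfied.
Quorum: 30% of 17,497 = 5,249.10, rounded up to 5,250; 5,251 present. Satisfied.
Vote: requires a majority of those present (5,251); a majority of 5251 is 2626, so 2,626 needed; 2,627 in favor. Satisfied.

Valid — all requirements satisfied.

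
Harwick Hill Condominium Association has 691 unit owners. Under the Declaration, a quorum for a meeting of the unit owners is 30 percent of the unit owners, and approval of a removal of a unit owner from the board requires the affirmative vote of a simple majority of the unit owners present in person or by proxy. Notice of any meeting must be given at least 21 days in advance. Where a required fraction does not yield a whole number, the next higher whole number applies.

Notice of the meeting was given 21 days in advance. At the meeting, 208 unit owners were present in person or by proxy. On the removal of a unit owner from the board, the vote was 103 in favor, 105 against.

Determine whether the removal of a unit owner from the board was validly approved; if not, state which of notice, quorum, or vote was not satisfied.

Notice: 21 days given; 21 required. Satisfied.
Quorum: 30% of 691 = 207.30, rounded up to 208; 208 present. Satisfied.
Vote: requires a majority of those present (208); a majority of 208 is 105, so 105 needed; 103 in favor. Not satisfied.

Invalid — vote requirement not satisfied.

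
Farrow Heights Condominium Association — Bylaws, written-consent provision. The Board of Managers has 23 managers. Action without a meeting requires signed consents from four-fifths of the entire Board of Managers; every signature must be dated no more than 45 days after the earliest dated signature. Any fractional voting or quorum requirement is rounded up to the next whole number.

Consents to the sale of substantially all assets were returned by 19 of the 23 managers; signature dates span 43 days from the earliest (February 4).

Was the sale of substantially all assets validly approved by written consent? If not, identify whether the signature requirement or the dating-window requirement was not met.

Effective — both the signature and dating-window requirements are satisfied.

Signatures required: four-fifths of 23 — 4/5 of 23 = 18.40, rounded up to 19, so 19 needed; 19 signed. Sufficient.
Dating window: the latest signature is 43 days after the earliest; the limit is 45 days. Within the window.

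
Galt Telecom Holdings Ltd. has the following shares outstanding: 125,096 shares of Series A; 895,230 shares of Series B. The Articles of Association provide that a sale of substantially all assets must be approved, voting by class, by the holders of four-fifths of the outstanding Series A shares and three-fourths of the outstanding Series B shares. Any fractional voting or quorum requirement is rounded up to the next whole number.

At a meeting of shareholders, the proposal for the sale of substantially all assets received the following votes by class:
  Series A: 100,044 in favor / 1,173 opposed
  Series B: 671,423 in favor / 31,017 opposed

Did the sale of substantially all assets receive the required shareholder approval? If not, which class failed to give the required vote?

Not approved — the Series A shares did not give the required vote.

Series A: 4/5 of 125096 = 100076.80, rounded up to 100077; 100,077 required, 100,044 in favor — not approved.
Series B: 3/4 of 895230 = 671422.50, rounded up to 671423; 671,423 required, 671,423 in favor — approved.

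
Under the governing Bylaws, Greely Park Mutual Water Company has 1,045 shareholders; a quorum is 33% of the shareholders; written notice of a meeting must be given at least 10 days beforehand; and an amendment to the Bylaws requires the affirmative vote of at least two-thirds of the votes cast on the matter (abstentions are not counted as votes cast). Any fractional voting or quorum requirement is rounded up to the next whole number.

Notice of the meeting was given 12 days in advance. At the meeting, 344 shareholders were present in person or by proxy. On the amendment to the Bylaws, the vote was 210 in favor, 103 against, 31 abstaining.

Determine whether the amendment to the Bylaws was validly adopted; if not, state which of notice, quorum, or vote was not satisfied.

Invalid — quorum requirement not satisfied.

Notice: 12 days given; 10 required. Satisfied.
Quorum: 33% of 1,045 = 344.85, rounded up to 345; 344 present. Not satisfied.
Vote: requires two-thirds of the votes cast (344 − 31 abstaining = 313); 2/3 of 313 = 208.67, rounded up to 209, so 209 needed; 210 in favor. Satisfied.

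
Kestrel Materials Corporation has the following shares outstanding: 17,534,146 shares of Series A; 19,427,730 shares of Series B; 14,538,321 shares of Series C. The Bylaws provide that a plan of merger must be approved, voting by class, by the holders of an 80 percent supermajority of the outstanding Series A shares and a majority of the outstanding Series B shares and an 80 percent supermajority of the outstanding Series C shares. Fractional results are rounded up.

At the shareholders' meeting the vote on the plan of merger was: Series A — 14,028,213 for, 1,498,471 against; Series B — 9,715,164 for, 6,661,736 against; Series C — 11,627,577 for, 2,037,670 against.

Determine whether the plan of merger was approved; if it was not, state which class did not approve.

Series A: 4/5 of 17534146 = 14027316.80, rounded up to 14027317; 14,027,317 required, 14,028,213 in favor — approved.
Series B: a majority of 19427730 is 9713866; 9,713,866 required, 9,715,164 in favor — approved.
Series C: 4/5 of 14538321 = 11630656.80, rounded up to 11630657; 11,630,657 required, 11,627,577 in favor — not approved.

Not approved — the Series C shares did not give the required vote.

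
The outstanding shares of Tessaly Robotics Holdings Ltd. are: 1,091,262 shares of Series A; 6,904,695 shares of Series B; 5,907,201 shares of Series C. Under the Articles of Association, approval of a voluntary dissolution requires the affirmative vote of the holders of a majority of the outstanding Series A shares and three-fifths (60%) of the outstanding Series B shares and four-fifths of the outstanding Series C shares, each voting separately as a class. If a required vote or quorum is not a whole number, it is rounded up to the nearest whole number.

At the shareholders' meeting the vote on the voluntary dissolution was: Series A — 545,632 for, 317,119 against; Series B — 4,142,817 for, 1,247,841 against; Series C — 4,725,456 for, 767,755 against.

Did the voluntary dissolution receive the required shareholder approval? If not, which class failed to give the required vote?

Series A: a majority of 1091262 is 545632; 545,632 required, 545,632 in favor — approved.
Series B: 3/5 of 6904695 = 4142817; 4,142,817 required, 4,142,817 in favor — approved.
Series C: 4/5 of 5907201 = 4725760.80, rounded up to 4725761; 4,725,761 required, 4,725,456 in favor — not approved.

Not approved — the Series C shares did not give the required vote.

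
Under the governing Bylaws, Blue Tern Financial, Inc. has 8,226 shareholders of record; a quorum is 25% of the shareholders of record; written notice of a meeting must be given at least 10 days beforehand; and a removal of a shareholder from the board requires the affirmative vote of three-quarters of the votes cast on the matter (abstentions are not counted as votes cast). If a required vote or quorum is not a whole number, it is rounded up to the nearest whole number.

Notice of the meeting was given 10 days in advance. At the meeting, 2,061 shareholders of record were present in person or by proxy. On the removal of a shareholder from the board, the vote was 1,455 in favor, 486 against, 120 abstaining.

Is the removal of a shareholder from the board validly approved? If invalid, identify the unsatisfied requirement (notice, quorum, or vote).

Notice: 10 days given; 10 required. Satisfied.
Quorum: 25% of 8,226 = 2,056.50, rounded up to 2,057; 2,061 present. Satisfied.
Vote: requires three-fourths of the votes cast (2,061 − 120 abstaining = 1,941); 3/4 of 1941 = 1455.75, rounded up to 1456, so 1,456 needed; 1,455 in favor. Not satisfied.

Invalid — vote requirement not satisfied.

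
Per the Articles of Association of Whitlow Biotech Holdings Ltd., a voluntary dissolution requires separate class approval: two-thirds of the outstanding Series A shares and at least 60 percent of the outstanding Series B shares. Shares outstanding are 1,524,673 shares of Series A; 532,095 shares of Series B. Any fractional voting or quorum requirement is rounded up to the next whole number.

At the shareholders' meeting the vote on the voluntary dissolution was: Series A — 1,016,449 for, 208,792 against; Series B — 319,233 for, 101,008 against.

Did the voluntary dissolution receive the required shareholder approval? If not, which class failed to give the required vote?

Series A: 2/3 of 1524673 = 1016448.67, rounded up to 1016449; 1,016,449 required, 1,016,449 in favor — approved.
Series B: 3/5 of 532095 = 319257; 319,257 required, 319,233 in favor — not approved.

Not approved — the Series B shares did not give the required vote.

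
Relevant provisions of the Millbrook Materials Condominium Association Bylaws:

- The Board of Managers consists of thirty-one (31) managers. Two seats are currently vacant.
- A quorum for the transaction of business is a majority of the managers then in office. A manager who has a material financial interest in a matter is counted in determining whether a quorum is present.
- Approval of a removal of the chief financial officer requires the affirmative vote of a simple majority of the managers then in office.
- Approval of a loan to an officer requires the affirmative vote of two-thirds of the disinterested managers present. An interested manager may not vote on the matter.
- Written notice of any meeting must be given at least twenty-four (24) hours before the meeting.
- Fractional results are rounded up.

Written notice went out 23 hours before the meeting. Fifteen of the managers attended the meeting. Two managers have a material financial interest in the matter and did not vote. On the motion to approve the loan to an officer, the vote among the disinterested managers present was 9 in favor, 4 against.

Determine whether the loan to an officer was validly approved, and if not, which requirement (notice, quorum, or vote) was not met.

Invalid — notice requirement not satisfied.

Notice: 23 hours given; 24 required (23 < 24). Not satisfied.
Quorum: 15 present (interested managers count toward quorum); quorum is 15. Satisfied.
Vote: the loan to an officer requires two-thirds of the disinterested managers present (15 − 2 = 13). 2/3 of 13 = 8.67, rounded up to 9, so 9 affirmative votes are needed; 9 voted in favor. Satisfied.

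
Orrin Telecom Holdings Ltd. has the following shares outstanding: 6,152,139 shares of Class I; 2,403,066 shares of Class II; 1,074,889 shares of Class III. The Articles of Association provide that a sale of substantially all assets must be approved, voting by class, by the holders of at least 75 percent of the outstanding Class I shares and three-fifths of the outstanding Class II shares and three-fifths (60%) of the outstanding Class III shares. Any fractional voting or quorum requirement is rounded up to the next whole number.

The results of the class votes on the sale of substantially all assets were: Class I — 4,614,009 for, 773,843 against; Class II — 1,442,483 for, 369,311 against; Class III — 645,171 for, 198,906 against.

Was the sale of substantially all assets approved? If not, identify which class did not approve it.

Class I: 3/4 of 6152139 = 4614104.25, rounded up to 4614105; 4,614,105 required, 4,614,009 in favor — not approved.
Class II: 3/5 of 2403066 = 1441839.60, rounded up to 1441840; 1,441,840 required, 1,442,483 in favor — approved.
Class III: 3/5 of 1074889 = 644933.40, rounded up to 644934; 644,934 required, 645,171 in favor — approved.

Not approved — the Class I shares did not give the required vote.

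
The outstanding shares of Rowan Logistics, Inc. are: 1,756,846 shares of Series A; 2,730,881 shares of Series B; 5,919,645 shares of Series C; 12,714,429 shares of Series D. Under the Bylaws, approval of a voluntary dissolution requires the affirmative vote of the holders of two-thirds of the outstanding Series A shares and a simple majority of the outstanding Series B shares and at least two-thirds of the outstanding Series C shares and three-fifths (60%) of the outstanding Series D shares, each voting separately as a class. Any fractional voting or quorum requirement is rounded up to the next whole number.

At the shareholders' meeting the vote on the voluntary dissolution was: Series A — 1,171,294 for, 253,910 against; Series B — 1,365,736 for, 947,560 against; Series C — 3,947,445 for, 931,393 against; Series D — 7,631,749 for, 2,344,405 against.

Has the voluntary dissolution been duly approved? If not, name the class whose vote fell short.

Approved — every class gave the required vote.

Series A: 2/3 of 1756846 = 1171230.67, rounded up to 1171231; 1,171,231 required, 1,171,294 in favor — approved.
Series B: a majority of 2730881 is 1365441; 1,365,441 required, 1,365,736 in favor — approved.
Series C: 2/3 of 5919645 = 3946430; 3,946,430 required, 3,947,445 in favor — approved.
Series D: 3/5 of 12714429 = 7628657.40, rounded up to 7628658; 7,628,658 required, 7,631,749 in favor — approved.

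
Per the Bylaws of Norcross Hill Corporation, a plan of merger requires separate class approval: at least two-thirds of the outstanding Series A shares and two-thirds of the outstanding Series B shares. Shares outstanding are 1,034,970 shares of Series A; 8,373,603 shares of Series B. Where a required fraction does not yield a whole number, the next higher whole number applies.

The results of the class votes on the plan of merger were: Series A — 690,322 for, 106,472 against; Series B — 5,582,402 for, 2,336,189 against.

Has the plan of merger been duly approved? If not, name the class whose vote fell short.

Approved — every class gave the required vote.

Series A: 2/3 of 1034970 = 689980; 689,980 required, 690,322 in favor — approved.
Series B: 2/3 of 8373603 = 5582402; 5,582,402 required, 5,582,402 in favor — approved.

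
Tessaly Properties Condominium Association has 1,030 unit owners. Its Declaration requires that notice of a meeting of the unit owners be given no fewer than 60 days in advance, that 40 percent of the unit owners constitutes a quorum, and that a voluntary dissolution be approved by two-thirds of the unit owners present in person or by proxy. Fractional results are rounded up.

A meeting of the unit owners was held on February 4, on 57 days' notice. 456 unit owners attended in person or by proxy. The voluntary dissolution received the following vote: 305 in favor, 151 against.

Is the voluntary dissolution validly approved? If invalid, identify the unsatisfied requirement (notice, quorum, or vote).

Invalid — notice requirement not satisfied.

Notice: 57 days given; 60 required. Not satisfied.
Quorum: 40% of 1,030 = 412; 456 present. Satisfied.
Vote: requires two-thirds of those present (456); 2/3 of 456 = 304, so 304 needed; 305 in favor. Satisfied.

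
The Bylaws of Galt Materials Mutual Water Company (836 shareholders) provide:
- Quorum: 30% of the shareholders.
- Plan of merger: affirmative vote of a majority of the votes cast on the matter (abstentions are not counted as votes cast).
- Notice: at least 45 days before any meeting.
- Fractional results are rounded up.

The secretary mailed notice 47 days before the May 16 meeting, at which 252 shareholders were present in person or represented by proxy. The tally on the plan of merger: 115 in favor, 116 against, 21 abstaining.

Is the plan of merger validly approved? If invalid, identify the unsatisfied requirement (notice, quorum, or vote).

Notice: 47 days given; 45 required. Satisfied.
Quorum: 30% of 836 = 250.80, rounded up to 251; 252 present. Satisfied.
Vote: requires a majority of the votes cast (252 − 21 abstaining = 231); a majority of 231 is 116, so 116 needed; 115 in favor. Not satisfied.

Invalid — vote requirement not satisfied.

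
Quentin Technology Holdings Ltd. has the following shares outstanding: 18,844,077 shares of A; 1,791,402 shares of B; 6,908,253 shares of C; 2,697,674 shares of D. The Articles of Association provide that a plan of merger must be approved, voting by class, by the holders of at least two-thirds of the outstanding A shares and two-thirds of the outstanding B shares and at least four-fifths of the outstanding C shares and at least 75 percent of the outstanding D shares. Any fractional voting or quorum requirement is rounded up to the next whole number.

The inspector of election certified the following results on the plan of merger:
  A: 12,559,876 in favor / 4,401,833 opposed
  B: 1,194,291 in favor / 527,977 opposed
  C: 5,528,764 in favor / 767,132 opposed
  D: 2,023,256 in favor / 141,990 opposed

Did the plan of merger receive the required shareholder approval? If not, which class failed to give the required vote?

Not approved — the A shares did not give the required vote.

A: 2/3 of 18844077 = 12562718; 12,562,718 required, 12,559,876 in favor — not approved.
B: 2/3 of 1791402 = 1194268; 1,194,268 required, 1,194,291 in favor — approved.
C: 4/5 of 6908253 = 5526602.40, rounded up to 5526603; 5,526,603 required, 5,528,764 in favor — approved.
D: 3/4 of 2697674 = 2023255.50, rounded up to 2023256; 2,023,256 required, 2,023,256 in favor — approved.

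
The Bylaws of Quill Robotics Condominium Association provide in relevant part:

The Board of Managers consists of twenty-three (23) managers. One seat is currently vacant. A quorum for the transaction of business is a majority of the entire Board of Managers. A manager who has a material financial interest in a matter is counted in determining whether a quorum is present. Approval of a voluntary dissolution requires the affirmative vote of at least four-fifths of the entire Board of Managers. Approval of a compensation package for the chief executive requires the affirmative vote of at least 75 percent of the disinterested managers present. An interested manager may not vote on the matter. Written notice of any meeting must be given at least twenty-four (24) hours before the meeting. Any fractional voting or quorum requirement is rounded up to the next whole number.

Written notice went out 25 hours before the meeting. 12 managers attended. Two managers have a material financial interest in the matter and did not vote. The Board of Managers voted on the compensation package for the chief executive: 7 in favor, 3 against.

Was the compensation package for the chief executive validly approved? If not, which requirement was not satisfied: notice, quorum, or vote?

Invalid — vote requirement not satisfied.

Notice: 25 hours given; 24 required (25 ≥ 24). Satisfied.
Quorum: 12 present (interested managers count toward quorum); quorum is 12. Satisfied.
Vote: the compensation package for the chief executive requires three-fourths of the disinterested managers present (12 − 2 = 10). 3/4 of 10 = 7.50, rounded up to 8, so 8 affirmative votes are needed; 7 voted in favor. Not satisfied.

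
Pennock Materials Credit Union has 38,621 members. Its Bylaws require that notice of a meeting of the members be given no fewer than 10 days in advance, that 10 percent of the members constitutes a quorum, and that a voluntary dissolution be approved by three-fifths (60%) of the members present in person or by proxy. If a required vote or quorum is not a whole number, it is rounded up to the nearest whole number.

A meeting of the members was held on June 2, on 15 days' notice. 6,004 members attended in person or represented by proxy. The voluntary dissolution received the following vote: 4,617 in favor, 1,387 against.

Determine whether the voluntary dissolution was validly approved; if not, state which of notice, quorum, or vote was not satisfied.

Valid — all requirements satisfied.

Notice: 15 days given; 10 required. Satisfied.
Quorum: 10% of 38,621 = 3,862.10, rounded up to 3,863; 6,004 present. Satisfied.
Vote: requires three-fifths of those present (6,004); 3/5 of 6004 = 3602.40, rounded up to 3603, so 3,603 needed; 4,617 in favor. Satisfied.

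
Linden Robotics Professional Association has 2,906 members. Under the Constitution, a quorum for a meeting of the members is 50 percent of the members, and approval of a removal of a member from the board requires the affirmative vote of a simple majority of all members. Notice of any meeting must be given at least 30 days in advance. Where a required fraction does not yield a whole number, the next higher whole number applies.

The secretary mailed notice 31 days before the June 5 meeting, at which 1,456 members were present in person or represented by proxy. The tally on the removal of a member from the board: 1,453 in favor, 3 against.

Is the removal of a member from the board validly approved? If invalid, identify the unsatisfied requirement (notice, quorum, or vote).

Notice: 31 days given; 30 required. Satisfied.
Quorum: 50% of 2,906 = 1,453; 1,456 present. Satisfied.
Vote: requires a majority of all members (2,906); a majority of 2906 is 1454, so 1,454 needed; 1,453 in favor. Not satisfied.

Invalid — vote requirement not satisfied.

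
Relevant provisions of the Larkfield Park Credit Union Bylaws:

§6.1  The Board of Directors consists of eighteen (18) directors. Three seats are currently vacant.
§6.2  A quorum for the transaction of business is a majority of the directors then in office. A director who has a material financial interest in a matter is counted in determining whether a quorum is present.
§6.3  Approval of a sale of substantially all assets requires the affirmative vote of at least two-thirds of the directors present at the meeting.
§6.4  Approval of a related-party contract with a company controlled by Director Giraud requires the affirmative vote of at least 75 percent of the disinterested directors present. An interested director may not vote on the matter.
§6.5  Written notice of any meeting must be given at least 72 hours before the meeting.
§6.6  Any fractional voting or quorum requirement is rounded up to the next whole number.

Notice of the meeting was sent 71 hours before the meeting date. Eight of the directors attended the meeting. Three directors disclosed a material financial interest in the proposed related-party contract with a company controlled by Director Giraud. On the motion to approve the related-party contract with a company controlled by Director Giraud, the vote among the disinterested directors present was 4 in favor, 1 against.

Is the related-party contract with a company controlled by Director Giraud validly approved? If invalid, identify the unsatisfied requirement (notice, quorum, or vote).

Notice: 71 hours given; 72 required (71 < 72). Not satisfied.
Quorum: 8 present (interested directors count toward quorum); quorum is 8. Satisfied.
Vote: the related-party contract with a company controlled by Director Giraud requires three-fourths of the disinterested directors present (8 − 3 = 5). 3/4 of 5 = 3.75, rounded up to 4, so 4 affirmative votes are needed; 4 voted in favor. Satisfied.

Invalid — notice requirement not satisfied.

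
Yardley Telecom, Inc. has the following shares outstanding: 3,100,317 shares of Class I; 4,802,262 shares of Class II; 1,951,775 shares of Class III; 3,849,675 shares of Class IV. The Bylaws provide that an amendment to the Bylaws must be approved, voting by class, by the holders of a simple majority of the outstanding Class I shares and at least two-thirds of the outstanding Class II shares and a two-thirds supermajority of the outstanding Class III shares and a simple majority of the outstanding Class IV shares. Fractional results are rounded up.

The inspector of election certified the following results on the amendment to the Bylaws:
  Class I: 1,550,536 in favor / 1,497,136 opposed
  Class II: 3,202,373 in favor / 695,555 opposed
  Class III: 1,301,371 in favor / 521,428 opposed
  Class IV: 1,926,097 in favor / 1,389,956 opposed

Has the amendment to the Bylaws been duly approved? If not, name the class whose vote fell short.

Class I: a majority of 3100317 is 1550159; 1,550,159 required, 1,550,536 in favor — approved.
Class II: 2/3 of 4802262 = 3201508; 3,201,508 required, 3,202,373 in favor — approved.
Class III: 2/3 of 1951775 = 1301183.33, rounded up to 1301184; 1,301,184 required, 1,301,371 in favor — approved.
Class IV: a majority of 3849675 is 1924838; 1,924,838 required, 1,926,097 in favor — approved.

Approved — every class gave the required vote.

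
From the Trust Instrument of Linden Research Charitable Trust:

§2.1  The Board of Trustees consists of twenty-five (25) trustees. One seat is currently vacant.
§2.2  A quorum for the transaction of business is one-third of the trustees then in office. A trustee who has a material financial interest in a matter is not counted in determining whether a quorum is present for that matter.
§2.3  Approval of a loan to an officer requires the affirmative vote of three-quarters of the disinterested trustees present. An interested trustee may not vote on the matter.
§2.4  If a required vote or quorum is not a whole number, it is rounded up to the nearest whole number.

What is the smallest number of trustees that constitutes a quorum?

8

1/3 of 24 = 8.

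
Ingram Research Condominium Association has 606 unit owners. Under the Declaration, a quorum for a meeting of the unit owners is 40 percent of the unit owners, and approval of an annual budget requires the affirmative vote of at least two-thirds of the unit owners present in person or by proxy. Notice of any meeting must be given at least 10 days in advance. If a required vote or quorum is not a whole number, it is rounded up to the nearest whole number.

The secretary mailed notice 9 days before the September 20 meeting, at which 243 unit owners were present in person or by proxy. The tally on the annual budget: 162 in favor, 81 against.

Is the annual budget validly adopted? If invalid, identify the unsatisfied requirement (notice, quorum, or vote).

Notice: 9 days given; 10 required. Not satisfied.
Quorum: 40% of 606 = 242.40, rounded up to 243; 243 present. Satisfied.
Vote: requires two-thirds of those present (243); 2/3 of 243 = 162, so 162 needed; 162 in favor. Satisfied.

Invalid — notice requirement not satisfied.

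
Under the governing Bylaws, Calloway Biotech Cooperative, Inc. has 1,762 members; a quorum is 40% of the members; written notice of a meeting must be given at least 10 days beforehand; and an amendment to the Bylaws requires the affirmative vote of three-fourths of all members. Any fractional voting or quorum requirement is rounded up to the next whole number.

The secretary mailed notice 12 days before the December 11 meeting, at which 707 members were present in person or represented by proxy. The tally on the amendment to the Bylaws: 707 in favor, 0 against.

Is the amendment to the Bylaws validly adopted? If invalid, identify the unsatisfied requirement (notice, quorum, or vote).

Invalid — vote requirement not satisfied.

Notice: 12 days given; 10 required. Satisfied.
Quorum: 40% of 1,762 = 704.80, rounded up to 705; 707 present. Satisfied.
Vote: requires three-fourths of all members (1,762); 3/4 of 1762 = 1321.50, rounded up to 1322, so 1,322 needed; 707 in favor. Not satisfied.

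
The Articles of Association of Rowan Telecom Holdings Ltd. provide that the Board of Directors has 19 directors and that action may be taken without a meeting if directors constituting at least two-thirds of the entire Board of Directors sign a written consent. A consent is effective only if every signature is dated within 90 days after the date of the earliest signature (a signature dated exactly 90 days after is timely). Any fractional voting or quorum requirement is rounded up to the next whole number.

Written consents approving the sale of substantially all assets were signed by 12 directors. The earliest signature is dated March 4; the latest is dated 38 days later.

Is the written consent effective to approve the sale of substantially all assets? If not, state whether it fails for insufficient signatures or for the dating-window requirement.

Not effective — insufficient signatures.

Signatures required: at least two-thirds of 19 — 2/3 of 19 = 12.67, rounded up to 13, so 13 needed; 12 signed. Insufficient.
Dating window: the latest signature is 38 days after the earliest; the limit is 90 days. Within the window.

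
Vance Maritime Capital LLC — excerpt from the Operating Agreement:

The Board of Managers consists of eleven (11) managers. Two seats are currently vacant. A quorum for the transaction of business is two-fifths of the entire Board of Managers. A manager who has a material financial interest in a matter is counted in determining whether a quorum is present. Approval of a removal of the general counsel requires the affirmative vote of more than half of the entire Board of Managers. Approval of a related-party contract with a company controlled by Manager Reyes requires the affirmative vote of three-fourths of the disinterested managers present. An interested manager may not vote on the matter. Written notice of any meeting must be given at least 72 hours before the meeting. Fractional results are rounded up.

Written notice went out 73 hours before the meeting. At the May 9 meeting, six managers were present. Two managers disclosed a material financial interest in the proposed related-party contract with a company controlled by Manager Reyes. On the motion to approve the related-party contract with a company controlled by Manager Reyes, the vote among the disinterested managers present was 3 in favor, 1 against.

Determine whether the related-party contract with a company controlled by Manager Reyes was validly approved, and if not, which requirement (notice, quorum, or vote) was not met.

Notice: 73 hours given; 72 required (73 ≥ 72). Satisfied.
Quorum: 6 present (interested managers count toward quorum); quorum is 5. Satisfied.
Vote: the related-party contract with a company controlled by Manager Reyes requires three-fourths of the disinterested managers present (6 − 2 = 4). 3/4 of 4 = 3, so 3 affirmative votes are needed; 3 voted in favor. Satisfied.

Valid — all requirements satisfied.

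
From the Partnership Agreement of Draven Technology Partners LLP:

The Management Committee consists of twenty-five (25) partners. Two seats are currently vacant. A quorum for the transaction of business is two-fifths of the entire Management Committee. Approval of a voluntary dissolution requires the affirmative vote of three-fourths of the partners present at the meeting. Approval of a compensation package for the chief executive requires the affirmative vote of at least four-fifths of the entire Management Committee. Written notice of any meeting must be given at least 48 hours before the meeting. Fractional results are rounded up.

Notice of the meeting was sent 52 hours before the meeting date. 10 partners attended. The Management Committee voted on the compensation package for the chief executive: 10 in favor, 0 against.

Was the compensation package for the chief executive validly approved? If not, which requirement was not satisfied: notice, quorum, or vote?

Notice: 52 hours given; 48 required (52 ≥ 48). Satisfied.
Quorum: 10 present; quorum is 10. Satisfied.
Vote: the compensation package for the chief executive requires four-fifths of the entire Management Committee (25). 4/5 of 25 = 20, so 20 affirmative votes are needed; 10 voted in favor. Not satisfied.

Invalid — vote requirement not satisfied.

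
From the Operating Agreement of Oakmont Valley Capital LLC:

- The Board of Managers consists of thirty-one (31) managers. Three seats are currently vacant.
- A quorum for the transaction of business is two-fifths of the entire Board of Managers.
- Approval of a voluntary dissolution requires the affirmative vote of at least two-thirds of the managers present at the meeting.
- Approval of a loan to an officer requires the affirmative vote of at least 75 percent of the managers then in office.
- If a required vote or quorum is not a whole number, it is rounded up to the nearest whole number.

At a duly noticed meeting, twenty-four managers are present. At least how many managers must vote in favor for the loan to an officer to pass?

The loan to an officer requires three-fourths of the managers then in office (28).
3/4 of 28 = 21.

21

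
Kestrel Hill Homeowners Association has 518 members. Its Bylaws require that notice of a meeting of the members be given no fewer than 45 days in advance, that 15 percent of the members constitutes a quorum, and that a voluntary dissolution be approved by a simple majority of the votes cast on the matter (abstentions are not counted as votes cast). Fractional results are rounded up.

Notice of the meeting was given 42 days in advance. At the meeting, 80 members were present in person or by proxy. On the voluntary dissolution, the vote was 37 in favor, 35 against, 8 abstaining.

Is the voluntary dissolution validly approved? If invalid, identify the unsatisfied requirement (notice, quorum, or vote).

Invalid — notice requirement not satisfied.

Notice: 42 days given; 45 required. Not satisfied.
Quorum: 15% of 518 = 77.70, rounded up to 78; 80 present. Satisfied.
Vote: requires a majority of the votes cast (80 − 8 abstaining = 72); a majority of 72 is 37, so 37 needed; 37 in favor. Satisfied.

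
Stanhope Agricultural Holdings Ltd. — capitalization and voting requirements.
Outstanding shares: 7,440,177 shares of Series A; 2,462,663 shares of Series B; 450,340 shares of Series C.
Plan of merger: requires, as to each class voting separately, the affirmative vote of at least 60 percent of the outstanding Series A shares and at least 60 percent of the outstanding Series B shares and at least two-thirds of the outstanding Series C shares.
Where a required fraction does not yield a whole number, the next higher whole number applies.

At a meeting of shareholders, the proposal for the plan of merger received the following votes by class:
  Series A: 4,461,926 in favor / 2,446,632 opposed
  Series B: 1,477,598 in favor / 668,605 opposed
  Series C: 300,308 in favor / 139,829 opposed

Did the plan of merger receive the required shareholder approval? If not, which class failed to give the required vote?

Series A: 3/5 of 7440177 = 4464106.20, rounded up to 4464107; 4,464,107 required, 4,461,926 in favor — not approved.
Series B: 3/5 of 2462663 = 1477597.80, rounded up to 1477598; 1,477,598 required, 1,477,598 in favor — approved.
Series C: 2/3 of 450340 = 300226.67, rounded up to 300227; 300,227 required, 300,308 in favor — approved.

Not approved — the Series A shares did not give the required vote.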